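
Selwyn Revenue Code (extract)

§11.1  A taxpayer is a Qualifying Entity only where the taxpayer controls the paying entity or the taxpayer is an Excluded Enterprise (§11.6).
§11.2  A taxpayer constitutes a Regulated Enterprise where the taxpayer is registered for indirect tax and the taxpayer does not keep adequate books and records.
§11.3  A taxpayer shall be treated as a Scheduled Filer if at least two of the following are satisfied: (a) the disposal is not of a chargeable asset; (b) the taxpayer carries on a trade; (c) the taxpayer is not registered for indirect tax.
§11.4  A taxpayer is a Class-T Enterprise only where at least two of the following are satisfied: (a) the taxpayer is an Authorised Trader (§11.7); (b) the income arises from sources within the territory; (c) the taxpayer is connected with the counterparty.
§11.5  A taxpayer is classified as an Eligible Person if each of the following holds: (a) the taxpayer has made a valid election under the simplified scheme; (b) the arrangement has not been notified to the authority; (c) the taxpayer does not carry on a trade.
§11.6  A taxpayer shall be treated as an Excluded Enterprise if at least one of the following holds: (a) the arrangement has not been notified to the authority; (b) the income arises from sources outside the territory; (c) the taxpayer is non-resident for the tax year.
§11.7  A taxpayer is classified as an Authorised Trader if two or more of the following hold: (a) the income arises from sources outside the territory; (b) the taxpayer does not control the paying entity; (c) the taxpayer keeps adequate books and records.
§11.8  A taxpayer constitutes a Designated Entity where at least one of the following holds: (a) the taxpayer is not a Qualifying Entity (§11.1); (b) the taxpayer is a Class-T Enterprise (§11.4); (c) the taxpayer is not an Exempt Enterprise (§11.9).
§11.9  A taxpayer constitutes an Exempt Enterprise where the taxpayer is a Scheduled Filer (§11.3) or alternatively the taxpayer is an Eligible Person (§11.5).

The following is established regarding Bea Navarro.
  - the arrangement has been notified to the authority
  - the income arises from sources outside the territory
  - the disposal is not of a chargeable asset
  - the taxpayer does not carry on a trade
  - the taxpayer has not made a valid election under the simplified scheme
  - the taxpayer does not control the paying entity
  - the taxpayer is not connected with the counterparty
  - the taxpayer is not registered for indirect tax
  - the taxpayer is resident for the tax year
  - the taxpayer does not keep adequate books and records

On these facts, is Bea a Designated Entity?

Under §11.6: the arrangement has not been notified to the authority? no; or the income arises from sources outside the territory? yes; or the taxpayer is non-resident for the tax year? no. So the taxpayer is an Excluded Enterprise.
Under §11.1: the taxpayer controls the paying entity? no; or Excluded Enterprise (§11.6)? yes. So the taxpayer is a Qualifying Entity.
Under §11.7: the income arises from sources outside the territory? yes; the taxpayer does not control the paying entity? yes; the taxpayer keeps adequate books and records? no — 2 of 3 hold (need ≥2) → satisfied.
Under §11.4: Authorised Trader (§11.7)? yes; the income arises from sources within the territory? no; the taxpayer is connected with the counterparty? no — 1 of 3 hold (need ≥2) → not satisfied.
Under §11.3: the disposal is not of a chargeable asset? yes; the taxpayer carries on a trade? no; the taxpayer is not registered for indirect tax? yes — 2 of 3 hold (need ≥2) → satisfied.
Under §11.5: the taxpayer has made a valid election under the simplified scheme? no; and the arrangement has not been notified to the authority? no; and the taxpayer does not carry on a trade? yes. So the taxpayer is not an Eligible Person.
Under §11.9: Scheduled Filer (§11.3)? yes; or Eligible Person (§11.5)? no. So the taxpayer is an Exempt Enterprise.
Under §11.8: not a Qualifying Entity (§11.1)? no; or Class-T Enterprise (§11.4)? no; or not an Exempt Enterprise (§11.9)? no. So the taxpayer is not a Designated Entity.

No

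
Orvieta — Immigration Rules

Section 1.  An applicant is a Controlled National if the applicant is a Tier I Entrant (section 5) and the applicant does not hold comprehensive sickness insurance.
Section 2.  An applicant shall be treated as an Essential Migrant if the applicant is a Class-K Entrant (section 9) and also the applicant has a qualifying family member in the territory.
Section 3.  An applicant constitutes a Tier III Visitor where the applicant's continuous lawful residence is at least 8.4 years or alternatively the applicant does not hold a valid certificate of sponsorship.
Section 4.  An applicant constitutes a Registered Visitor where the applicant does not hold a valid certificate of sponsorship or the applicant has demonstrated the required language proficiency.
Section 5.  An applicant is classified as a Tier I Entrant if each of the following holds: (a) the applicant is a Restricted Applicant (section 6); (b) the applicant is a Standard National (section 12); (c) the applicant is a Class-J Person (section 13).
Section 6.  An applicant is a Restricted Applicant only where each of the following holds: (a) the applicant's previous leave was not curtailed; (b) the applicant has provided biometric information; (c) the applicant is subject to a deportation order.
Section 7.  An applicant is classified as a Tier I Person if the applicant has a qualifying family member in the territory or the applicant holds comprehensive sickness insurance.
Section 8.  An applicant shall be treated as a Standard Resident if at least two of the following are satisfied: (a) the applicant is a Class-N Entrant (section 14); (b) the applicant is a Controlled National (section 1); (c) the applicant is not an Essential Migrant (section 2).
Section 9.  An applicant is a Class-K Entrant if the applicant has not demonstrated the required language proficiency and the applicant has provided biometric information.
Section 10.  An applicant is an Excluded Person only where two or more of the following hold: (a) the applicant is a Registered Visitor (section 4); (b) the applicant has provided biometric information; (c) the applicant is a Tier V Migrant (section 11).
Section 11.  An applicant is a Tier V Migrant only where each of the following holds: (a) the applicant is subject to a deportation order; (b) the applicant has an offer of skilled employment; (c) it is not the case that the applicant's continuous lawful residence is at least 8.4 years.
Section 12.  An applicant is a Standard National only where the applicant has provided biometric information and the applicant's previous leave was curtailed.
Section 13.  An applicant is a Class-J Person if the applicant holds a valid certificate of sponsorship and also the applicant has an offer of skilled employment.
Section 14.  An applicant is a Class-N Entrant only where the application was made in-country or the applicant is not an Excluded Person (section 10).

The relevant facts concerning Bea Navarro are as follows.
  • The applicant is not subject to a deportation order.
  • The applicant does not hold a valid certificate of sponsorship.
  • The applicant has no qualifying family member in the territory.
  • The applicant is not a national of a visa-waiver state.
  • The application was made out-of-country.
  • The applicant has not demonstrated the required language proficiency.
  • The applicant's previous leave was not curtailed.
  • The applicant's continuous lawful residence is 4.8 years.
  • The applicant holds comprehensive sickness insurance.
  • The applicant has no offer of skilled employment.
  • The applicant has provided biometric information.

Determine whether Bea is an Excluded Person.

Yes

Under section 4: the applicant does not hold a valid certificate of sponsorship? yes; or the applicant has demonstrated the required language proficiency? no. So the applicant is a Registered Visitor.
Under section 11: the applicant is subject to a deportation order? no; and the applicant has an offer of skilled employment? no; and applicant's continuous lawful residence: 4.8 years ≥ 8.4 years? no, so negated condition yes. So the applicant is not a Tier V Migrant.
Under section 10: Registered Visitor (section 4)? yes; the applicant has provided biometric information? yes; Tier V Migrant (section 11)? no — 2 of 3 hold (need ≥2) → satisfied.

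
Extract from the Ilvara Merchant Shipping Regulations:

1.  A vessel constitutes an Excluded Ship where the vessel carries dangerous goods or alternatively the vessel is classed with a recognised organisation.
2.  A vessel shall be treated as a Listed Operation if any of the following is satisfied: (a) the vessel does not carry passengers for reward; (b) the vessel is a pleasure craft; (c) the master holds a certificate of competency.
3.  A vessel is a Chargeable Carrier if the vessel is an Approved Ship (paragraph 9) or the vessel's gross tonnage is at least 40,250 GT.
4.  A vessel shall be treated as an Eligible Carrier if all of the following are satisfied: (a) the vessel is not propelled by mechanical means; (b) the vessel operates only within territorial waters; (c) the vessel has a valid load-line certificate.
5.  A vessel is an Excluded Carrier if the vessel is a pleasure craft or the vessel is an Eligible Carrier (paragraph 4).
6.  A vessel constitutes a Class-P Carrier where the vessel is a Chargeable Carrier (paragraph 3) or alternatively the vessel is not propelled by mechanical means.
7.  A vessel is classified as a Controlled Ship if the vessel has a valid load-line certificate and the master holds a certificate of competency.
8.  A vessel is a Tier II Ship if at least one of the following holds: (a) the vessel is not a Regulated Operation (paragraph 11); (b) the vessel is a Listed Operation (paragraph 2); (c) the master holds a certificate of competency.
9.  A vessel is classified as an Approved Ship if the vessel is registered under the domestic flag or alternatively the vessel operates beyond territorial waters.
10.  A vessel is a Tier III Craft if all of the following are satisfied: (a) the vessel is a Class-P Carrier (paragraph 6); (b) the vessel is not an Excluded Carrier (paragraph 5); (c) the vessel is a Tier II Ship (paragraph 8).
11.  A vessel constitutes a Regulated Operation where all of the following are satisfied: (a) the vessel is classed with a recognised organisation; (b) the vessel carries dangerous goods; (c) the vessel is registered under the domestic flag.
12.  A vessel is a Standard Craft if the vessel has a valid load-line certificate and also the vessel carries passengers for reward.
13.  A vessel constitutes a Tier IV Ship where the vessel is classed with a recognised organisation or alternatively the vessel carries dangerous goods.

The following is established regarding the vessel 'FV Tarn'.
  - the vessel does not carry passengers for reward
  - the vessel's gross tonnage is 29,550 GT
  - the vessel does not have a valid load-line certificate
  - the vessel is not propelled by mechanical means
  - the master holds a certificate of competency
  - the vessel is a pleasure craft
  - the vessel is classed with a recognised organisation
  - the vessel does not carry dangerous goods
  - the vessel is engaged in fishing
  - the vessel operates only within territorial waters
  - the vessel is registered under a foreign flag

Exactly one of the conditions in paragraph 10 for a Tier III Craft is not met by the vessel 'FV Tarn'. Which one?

Excluded Carrier

paragraph 9 — Approved Ship: [the vessel is registered under the domestic flag? no] OR [the vessel operates beyond territorial waters? no] → not satisfied.
paragraph 3 — Chargeable Carrier: [Approved Ship (paragraph 9)? no] OR [vessel's gross tonnage: 29,550 GT ≥ 40,250 GT? no] → not satisfied.
paragraph 6 — Class-P Carrier: [Chargeable Carrier (paragraph 3)? no] OR [the vessel is not propelled by mechanical means? yes] → satisfied.
paragraph 4 — Eligible Carrier: [the vessel is not propelled by mechanical means? yes] AND [the vessel operates only within territorial waters? yes] AND [the vessel has a valid load-line certificate? no] → not satisfied.
paragraph 5 — Excluded Carrier: [the vessel is a pleasure craft? yes] OR [Eligible Carrier (paragraph 4)? no] → satisfied.
paragraph 11 — Regulated Operation: [the vessel is classed with a recognised organisation? yes] AND [the vessel carries dangerous goods? no] AND [the vessel is registered under the domestic flag? no] → not satisfied.
paragraph 2 — Listed Operation: [the vessel does not carry passengers for reward? yes] OR [the vessel is a pleasure craft? yes] OR [the master holds a certificate of competency? yes] → satisfied.
paragraph 8 — Tier II Ship: [not a Regulated Operation (paragraph 11)? yes] OR [Listed Operation (paragraph 2)? yes] OR [the master holds a certificate of competency? yes] → satisfied.
paragraph 10 — Tier III Craft: [Class-P Carrier (paragraph 6)? yes] AND [not an Excluded Carrier (paragraph 5)? no] AND [Tier II Ship (paragraph 8)? yes] → not satisfied.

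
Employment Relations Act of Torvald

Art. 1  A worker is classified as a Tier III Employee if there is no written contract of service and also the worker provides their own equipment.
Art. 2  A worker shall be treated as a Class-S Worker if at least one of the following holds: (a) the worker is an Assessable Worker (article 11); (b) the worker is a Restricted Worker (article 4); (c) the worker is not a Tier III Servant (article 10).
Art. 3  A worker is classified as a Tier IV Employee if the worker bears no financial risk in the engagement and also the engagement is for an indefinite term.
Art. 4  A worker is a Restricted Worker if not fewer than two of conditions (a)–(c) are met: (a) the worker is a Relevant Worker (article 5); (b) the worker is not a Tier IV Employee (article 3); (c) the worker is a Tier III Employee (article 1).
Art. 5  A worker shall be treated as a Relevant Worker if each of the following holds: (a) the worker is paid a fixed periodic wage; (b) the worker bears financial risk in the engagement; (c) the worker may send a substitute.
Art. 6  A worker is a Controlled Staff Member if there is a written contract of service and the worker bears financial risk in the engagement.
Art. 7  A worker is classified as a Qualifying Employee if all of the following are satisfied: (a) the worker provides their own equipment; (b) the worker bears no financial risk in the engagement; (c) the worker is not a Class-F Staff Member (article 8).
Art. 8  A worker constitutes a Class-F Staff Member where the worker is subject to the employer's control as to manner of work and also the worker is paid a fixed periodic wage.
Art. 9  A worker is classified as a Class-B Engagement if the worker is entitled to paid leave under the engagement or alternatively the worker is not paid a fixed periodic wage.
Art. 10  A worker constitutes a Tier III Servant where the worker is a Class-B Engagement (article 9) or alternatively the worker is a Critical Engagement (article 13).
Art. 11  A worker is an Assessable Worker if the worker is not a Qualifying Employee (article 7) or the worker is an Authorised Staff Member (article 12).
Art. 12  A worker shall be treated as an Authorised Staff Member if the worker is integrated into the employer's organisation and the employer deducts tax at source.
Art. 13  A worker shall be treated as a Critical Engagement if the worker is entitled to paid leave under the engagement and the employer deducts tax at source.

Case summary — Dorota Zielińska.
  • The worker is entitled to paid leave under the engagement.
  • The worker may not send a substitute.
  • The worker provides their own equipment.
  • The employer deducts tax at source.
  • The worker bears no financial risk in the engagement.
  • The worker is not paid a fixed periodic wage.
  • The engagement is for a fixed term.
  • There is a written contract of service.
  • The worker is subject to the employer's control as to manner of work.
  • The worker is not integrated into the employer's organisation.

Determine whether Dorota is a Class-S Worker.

article 8 — Class-F Staff Member: [the worker is subject to the employer's control as to manner of work? yes] AND [the worker is paid a fixed periodic wage? no] → not satisfied.
article 7 — Qualifying Employee: [the worker provides their own equipment? yes] AND [the worker bears no financial risk in the engagement? yes] AND [not a Class-F Staff Member (article 8)? yes] → satisfied.
article 12 — Authorised Staff Member: [the worker is integrated into the employer's organisation? no] AND [the employer deducts tax at source? yes] → not satisfied.
article 11 — Assessable Worker: [not a Qualifying Employee (article 7)? no] OR [Authorised Staff Member (article 12)? no] → not satisfied.
article 5 — Relevant Worker: [the worker is paid a fixed periodic wage? no] AND [the worker bears financial risk in the engagement? no] AND [the worker may send a substitute? no] → not satisfied.
article 3 — Tier IV Employee: [the worker bears no financial risk in the engagement? yes] AND [the engagement is for an indefinite term? no] → not satisfied.
article 1 — Tier III Employee: [there is no written contract of service? no] AND [the worker provides their own equipment? yes] → not satisfied.
article 4 — Restricted Worker: Relevant Worker (article 5)? no; not a Tier IV Employee (article 3)? yes; Tier III Employee (article 1)? no — 1 of 3 hold (need ≥2) → not satisfied.
article 9 — Class-B Engagement: [the worker is entitled to paid leave under the engagement? yes] OR [the worker is not paid a fixed periodic wage? yes] → satisfied.
article 13 — Critical Engagement: [the worker is entitled to paid leave under the engagement? yes] AND [the employer deducts tax at source? yes] → satisfied.
article 10 — Tier III Servant: [Class-B Engagement (article 9)? yes] OR [Critical Engagement (article 13)? yes] → satisfied.
article 2 — Class-S Worker: [Assessable Worker (article 11)? no] OR [Restricted Worker (article 4)? no] OR [not a Tier III Servant (article 10)? no] → not satisfied.

No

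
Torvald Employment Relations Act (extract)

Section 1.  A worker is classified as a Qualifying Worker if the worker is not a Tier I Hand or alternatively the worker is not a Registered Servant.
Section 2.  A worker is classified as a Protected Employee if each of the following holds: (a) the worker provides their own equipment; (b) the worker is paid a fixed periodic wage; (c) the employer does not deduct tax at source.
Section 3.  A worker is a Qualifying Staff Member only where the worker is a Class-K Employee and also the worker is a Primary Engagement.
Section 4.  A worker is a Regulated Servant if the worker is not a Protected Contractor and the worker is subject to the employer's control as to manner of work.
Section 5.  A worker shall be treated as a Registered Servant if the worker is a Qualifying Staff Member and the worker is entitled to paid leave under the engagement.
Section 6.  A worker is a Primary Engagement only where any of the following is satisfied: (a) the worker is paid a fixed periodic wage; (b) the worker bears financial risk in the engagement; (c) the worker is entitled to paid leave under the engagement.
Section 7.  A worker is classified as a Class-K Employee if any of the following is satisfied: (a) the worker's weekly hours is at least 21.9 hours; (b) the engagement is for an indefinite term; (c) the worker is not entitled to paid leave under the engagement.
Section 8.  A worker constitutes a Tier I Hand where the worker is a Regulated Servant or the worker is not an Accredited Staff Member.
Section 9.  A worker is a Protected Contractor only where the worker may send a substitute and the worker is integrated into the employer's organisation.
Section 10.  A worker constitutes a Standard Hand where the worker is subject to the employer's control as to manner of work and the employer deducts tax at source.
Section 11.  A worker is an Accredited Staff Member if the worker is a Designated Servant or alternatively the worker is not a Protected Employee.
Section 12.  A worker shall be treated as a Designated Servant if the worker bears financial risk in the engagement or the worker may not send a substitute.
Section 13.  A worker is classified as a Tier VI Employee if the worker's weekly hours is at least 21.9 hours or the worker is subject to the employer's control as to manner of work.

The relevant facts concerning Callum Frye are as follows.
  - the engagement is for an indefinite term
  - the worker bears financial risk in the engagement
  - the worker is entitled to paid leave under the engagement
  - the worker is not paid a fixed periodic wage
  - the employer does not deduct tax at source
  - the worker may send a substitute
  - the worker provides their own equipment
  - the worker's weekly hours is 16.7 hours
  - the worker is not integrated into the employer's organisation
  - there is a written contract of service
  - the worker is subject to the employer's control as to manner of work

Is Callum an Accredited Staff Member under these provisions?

Under section 12: the worker bears financial risk in the engagement? yes; or the worker may not send a substitute? no. So the worker is a Designated Servant.
Under section 2: the worker provides their own equipment? yes; and the worker is paid a fixed periodic wage? no; and the employer does not deduct tax at source? yes. So the worker is not a Protected Employee.
Under section 11: Designated Servant (section 12)? yes; or not a Protected Employee (section 2)? yes. So the worker is an Accredited Staff Member.

Yes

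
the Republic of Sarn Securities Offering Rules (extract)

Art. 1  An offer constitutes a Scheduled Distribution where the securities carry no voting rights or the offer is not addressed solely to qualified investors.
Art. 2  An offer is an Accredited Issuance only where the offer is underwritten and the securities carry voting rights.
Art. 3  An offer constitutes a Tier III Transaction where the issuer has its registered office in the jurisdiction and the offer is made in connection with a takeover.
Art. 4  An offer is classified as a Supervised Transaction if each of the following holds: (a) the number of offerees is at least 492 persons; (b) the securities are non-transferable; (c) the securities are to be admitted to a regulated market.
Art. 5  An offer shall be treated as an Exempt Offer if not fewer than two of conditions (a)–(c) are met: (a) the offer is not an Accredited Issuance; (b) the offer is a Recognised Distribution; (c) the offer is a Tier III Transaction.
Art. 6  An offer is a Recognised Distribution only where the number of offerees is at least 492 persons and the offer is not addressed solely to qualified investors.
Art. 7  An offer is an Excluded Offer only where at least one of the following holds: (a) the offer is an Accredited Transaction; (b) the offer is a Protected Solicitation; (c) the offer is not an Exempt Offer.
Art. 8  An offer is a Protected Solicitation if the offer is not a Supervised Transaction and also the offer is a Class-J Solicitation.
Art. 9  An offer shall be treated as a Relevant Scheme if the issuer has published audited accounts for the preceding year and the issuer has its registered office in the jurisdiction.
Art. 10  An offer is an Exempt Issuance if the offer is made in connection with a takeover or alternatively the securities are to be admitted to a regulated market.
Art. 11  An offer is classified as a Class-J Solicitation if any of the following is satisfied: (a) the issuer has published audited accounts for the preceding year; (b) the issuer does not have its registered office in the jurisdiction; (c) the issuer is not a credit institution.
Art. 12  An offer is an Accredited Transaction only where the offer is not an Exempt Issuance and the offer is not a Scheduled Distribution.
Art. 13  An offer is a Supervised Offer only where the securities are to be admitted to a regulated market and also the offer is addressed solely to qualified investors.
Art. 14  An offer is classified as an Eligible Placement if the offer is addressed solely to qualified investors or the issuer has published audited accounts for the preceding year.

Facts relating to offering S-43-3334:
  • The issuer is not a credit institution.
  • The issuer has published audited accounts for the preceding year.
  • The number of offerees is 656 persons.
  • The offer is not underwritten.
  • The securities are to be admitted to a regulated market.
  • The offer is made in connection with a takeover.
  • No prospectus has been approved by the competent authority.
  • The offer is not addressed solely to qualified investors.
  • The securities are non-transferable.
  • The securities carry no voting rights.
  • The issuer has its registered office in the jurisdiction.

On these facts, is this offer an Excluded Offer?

No

article 10 — Exempt Issuance: [the offer is made in connection with a takeover? yes] OR [the securities are to be admitted to a regulated market? yes] → satisfied.
article 1 — Scheduled Distribution: [the securities carry no voting rights? yes] OR [the offer is not addressed solely to qualified investors? yes] → satisfied.
article 12 — Accredited Transaction: [not an Exempt Issuance (article 10)? no] AND [not a Scheduled Distribution (article 1)? no] → not satisfied.
article 4 — Supervised Transaction: [number of offerees: 656 persons ≥ 492 persons? yes] AND [the securities are non-transferable? yes] AND [the securities are to be admitted to a regulated market? yes] → satisfied.
article 11 — Class-J Solicitation: [the issuer has published audited accounts for the preceding year? yes] OR [the issuer does not have its registered office in the jurisdiction? no] OR [the issuer is not a credit institution? yes] → satisfied.
article 8 — Protected Solicitation: [not a Supervised Transaction (article 4)? no] AND [Class-J Solicitation (article 11)? yes] → not satisfied.
article 2 — Accredited Issuance: [the offer is underwritten? no] AND [the securities carry voting rights? no] → not satisfied.
article 6 — Recognised Distribution: [number of offerees: 656 persons ≥ 492 persons? yes] AND [the offer is not addressed solely to qualified investors? yes] → satisfied.
article 3 — Tier III Transaction: [the issuer has its registered office in the jurisdiction? yes] AND [the offer is made in connection with a takeover? yes] → satisfied.
article 5 — Exempt Offer: not an Accredited Issuance (article 2)? yes; Recognised Distribution (article 6)? yes; Tier III Transaction (article 3)? yes — 3 of 3 hold (need ≥2) → satisfied.
article 7 — Excluded Offer: [Accredited Transaction (article 12)? no] OR [Protected Solicitation (article 8)? no] OR [not an Exempt Offer (article 5)? no] → not satisfied.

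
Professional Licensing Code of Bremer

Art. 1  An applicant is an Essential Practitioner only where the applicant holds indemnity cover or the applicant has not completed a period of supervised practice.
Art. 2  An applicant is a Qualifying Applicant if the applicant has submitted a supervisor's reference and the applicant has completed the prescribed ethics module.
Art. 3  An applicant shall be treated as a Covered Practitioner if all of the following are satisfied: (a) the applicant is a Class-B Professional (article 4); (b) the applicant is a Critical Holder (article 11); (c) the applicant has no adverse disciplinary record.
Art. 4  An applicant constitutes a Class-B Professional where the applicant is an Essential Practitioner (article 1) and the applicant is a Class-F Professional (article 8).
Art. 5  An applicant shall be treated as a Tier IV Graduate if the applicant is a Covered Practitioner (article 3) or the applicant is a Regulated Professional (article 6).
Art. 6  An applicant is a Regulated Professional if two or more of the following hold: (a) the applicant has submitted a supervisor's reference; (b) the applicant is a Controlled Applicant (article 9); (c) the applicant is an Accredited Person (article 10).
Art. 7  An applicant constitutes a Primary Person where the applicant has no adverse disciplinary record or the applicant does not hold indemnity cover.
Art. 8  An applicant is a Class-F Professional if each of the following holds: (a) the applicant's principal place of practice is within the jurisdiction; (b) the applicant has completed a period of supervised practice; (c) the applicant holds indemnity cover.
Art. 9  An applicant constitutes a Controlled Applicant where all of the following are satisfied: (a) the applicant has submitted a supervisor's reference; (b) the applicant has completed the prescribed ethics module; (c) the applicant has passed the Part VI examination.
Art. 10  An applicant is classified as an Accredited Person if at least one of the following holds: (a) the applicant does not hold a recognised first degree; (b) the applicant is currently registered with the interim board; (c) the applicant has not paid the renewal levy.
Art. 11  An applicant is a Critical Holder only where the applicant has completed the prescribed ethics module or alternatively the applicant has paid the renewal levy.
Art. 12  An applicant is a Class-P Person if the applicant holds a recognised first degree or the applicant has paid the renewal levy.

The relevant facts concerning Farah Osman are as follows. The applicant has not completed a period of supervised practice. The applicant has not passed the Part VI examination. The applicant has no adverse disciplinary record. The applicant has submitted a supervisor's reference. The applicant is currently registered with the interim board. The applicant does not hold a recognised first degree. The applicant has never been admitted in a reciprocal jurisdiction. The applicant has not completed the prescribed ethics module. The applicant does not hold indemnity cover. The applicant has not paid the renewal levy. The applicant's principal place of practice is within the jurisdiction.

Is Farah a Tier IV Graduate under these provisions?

Yes

article 1 — Essential Practitioner: [the applicant holds indemnity cover? no] OR [the applicant has not completed a period of supervised practice? yes] → satisfied.
article 8 — Class-F Professional: [the applicant's principal place of practice is within the jurisdiction? yes] AND [the applicant has completed a period of supervised practice? no] AND [the applicant holds indemnity cover? no] → not satisfied.
article 4 — Class-B Professional: [Essential Practitioner (article 1)? yes] AND [Class-F Professional (article 8)? no] → not satisfied.
article 11 — Critical Holder: [the applicant has completed the prescribed ethics module? no] OR [the applicant has paid the renewal levy? no] → not satisfied.
article 3 — Covered Practitioner: [Class-B Professional (article 4)? no] AND [Critical Holder (article 11)? no] AND [the applicant has no adverse disciplinary record? yes] → not satisfied.
article 9 — Controlled Applicant: [the applicant has submitted a supervisor's reference? yes] AND [the applicant has completed the prescribed ethics module? no] AND [the applicant has passed the Part VI examination? no] → not satisfied.
article 10 — Accredited Person: [the applicant does not hold a recognised first degree? yes] OR [the applicant is currently registered with the interim board? yes] OR [the applicant has not paid the renewal levy? yes] → satisfied.
article 6 — Regulated Professional: the applicant has submitted a supervisor's reference? yes; Controlled Applicant (article 9)? no; Accredited Person (article 10)? yes — 2 of 3 hold (need ≥2) → satisfied.
article 5 — Tier IV Graduate: [Covered Practitioner (article 3)? no] OR [Regulated Professional (article 6)? yes] → satisfied.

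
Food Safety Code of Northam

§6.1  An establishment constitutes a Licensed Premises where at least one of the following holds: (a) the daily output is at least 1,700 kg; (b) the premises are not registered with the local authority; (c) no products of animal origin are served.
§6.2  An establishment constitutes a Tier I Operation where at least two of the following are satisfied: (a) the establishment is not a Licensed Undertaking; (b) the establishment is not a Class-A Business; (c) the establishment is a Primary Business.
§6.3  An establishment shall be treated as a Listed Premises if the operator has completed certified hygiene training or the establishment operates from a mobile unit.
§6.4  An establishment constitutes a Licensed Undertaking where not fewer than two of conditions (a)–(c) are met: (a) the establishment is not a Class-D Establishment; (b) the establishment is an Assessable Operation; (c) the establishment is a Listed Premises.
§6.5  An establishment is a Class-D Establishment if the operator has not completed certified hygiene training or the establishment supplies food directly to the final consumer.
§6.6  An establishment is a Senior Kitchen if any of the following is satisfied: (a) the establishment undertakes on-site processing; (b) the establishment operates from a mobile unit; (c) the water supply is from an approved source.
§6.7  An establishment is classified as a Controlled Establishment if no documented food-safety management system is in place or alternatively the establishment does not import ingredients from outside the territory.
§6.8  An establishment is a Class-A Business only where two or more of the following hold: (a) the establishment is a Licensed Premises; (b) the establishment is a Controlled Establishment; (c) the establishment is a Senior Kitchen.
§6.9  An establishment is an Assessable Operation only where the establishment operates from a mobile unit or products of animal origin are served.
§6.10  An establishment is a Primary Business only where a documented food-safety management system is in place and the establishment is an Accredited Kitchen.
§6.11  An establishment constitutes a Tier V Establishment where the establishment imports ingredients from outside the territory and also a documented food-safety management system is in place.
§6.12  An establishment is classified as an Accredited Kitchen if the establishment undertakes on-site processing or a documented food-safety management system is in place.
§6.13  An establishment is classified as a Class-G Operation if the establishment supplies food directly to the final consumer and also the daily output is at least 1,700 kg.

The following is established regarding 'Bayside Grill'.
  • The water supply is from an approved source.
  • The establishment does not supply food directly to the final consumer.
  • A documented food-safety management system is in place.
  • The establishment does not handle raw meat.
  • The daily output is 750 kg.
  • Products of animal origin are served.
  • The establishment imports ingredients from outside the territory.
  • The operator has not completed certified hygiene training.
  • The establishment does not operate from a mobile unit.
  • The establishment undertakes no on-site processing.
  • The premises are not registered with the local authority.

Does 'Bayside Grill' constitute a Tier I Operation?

§6.5 — Class-D Establishment: [the operator has not completed certified hygiene training? yes] OR [the establishment supplies food directly to the final consumer? no] → satisfied.
§6.9 — Assessable Operation: [the establishment operates from a mobile unit? no] OR [products of animal origin are served? yes] → satisfied.
§6.3 — Listed Premises: [the operator has completed certified hygiene training? no] OR [the establishment operates from a mobile unit? no] → not satisfied.
§6.4 — Licensed Undertaking: not a Class-D Establishment (§6.5)? no; Assessable Operation (§6.9)? yes; Listed Premises (§6.3)? no — 1 of 3 hold (need ≥2) → not satisfied.
§6.1 — Licensed Premises: [daily output: 750 kg ≥ 1,700 kg? no] OR [the premises are not registered with the local authority? yes] OR [no products of animal origin are served? no] → satisfied.
§6.7 — Controlled Establishment: [no documented food-safety management system is in place? no] OR [the establishment does not import ingredients from outside the territory? no] → not satisfied.
§6.6 — Senior Kitchen: [the establishment undertakes on-site processing? no] OR [the establishment operates from a mobile unit? no] OR [the water supply is from an approved source? yes] → satisfied.
§6.8 — Class-A Business: Licensed Premises (§6.1)? yes; Controlled Establishment (§6.7)? no; Senior Kitchen (§6.6)? yes — 2 of 3 hold (need ≥2) → satisfied.
§6.12 — Accredited Kitchen: [the establishment undertakes on-site processing? no] OR [a documented food-safety management system is in place? yes] → satisfied.
§6.10 — Primary Business: [a documented food-safety management system is in place? yes] AND [Accredited Kitchen (§6.12)? yes] → satisfied.
§6.2 — Tier I Operation: not a Licensed Undertaking (§6.4)? yes; not a Class-A Business (§6.8)? no; Primary Business (§6.10)? yes — 2 of 3 hold (need ≥2) → satisfied.

Yes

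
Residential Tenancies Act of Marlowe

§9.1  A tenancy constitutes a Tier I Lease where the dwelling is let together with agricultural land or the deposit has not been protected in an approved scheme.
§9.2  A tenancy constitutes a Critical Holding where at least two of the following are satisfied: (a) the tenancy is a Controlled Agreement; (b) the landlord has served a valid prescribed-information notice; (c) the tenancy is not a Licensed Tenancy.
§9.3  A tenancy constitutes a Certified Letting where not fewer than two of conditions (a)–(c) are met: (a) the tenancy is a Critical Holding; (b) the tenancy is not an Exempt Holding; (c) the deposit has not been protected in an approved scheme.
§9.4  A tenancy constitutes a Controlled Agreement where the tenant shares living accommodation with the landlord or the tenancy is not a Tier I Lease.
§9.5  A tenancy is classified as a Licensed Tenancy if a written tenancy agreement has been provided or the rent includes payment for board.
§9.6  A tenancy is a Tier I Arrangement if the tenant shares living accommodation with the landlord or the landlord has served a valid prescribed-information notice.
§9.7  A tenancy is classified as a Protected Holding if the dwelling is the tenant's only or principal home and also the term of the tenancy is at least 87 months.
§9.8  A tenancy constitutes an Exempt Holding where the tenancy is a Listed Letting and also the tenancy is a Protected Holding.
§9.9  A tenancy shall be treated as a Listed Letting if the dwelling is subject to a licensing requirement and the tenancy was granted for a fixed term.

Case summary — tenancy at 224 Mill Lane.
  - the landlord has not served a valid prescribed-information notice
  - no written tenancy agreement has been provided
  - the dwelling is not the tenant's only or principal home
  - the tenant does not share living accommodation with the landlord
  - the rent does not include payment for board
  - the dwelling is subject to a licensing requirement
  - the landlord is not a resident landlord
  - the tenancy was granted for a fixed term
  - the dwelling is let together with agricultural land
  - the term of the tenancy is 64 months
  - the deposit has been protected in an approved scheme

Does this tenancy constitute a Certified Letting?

§9.1 — Tier I Lease: [the dwelling is let together with agricultural land? yes] OR [the deposit has not been protected in an approved scheme? no] → satisfied.
§9.4 — Controlled Agreement: [the tenant shares living accommodation with the landlord? no] OR [not a Tier I Lease (§9.1)? no] → not satisfied.
§9.5 — Licensed Tenancy: [a written tenancy agreement has been provided? no] OR [the rent includes payment for board? no] → not satisfied.
§9.2 — Critical Holding: Controlled Agreement (§9.4)? no; the landlord has served a valid prescribed-information notice? no; not a Licensed Tenancy (§9.5)? yes — 1 of 3 hold (need ≥2) → not satisfied.
§9.9 — Listed Letting: [the dwelling is subject to a licensing requirement? yes] AND [the tenancy was granted for a fixed term? yes] → satisfied.
§9.7 — Protected Holding: [the dwelling is the tenant's only or principal home? no] AND [term of the tenancy: 64 months ≥ 87 months? no] → not satisfied.
§9.8 — Exempt Holding: [Listed Letting (§9.9)? yes] AND [Protected Holding (§9.7)? no] → not satisfied.
§9.3 — Certified Letting: Critical Holding (§9.2)? no; not an Exempt Holding (§9.8)? yes; the deposit has not been protected in an approved scheme? no — 1 of 3 hold (need ≥2) → not satisfied.

No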